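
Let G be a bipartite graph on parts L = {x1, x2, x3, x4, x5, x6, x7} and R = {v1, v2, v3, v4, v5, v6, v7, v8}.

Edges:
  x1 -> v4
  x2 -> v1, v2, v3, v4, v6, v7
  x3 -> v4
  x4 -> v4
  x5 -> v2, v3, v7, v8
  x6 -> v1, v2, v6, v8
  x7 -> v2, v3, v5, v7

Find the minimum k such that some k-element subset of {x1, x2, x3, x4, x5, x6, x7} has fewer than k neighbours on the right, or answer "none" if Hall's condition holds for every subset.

Take S = {x1, x3}. Its neighbourhood is {v4}, so |N(S)| = 1 < |S| = 2.
No single vertex violates Hall's condition since each has at least one neighbour, so 2 is the minimum.

2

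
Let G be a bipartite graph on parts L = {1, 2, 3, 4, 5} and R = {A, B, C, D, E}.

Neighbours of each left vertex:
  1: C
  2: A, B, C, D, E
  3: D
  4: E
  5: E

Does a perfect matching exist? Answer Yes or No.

The set {4, 5} has only 1 neighbour ({E}), so by Hall's theorem at most 4 of the 5 left vertices can be matched.
Hence no matching covers every left vertex.

No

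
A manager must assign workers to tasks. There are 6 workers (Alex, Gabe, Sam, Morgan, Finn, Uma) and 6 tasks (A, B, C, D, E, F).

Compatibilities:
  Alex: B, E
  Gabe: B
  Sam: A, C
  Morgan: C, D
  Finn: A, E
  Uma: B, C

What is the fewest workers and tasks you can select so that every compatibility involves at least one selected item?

A maximum matching has 5 edges (e.g. Alex–E, Gabe–B, Sam–C, Morgan–D, Finn–A).
By König's theorem the minimum vertex cover has the same size. One such cover is {Morgan, A, B, C, E}.

5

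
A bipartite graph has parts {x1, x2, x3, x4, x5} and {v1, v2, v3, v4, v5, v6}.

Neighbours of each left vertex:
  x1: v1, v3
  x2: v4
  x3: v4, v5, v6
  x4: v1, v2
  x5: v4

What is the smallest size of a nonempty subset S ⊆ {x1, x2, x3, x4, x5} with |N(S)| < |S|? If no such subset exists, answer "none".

Take S = {x2, x5}. Its neighbourhood is {v4}, so |N(S)| = 1 < |S| = 2.
No single vertex violates Hall's condition since each has at least one neighbour, so 2 is the minimum.

2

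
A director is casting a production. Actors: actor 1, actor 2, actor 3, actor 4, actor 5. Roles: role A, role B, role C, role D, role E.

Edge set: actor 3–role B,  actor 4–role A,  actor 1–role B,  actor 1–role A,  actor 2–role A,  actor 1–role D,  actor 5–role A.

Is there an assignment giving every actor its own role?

The set {actor 2, actor 4, actor 5} has only 1 neighbour ({role A}), so by Hall's theorem at most 3 of the 5 actors can be matched.
Hence no matching covers every actor.

No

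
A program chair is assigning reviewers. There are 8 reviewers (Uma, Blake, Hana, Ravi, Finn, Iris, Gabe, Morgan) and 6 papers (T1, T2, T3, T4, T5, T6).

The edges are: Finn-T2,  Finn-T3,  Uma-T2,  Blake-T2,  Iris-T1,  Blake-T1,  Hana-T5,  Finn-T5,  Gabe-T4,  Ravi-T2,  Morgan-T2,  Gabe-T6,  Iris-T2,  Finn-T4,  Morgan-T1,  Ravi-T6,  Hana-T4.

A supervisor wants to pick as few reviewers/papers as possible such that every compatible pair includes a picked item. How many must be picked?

6

{Hana, Ravi, Finn, Gabe, T1, T2} is a vertex cover of size 6: every edge has an endpoint in this set.
No smaller cover exists because Uma–T2, Blake–T1, Hana–T5, Ravi–T6, Finn–T3, Gabe–T4 is a matching of size 6, and a cover must include an endpoint of each of these disjoint edges (König's theorem).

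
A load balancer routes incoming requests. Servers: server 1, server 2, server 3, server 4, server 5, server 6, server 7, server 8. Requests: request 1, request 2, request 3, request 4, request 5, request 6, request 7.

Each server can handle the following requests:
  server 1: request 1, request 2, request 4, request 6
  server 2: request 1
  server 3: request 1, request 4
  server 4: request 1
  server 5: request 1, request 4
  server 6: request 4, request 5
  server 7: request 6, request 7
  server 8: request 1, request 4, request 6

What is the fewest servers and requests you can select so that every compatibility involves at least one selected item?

A maximum matching has 6 edges (e.g. server 1–request 2, server 2–request 1, server 3–request 4, server 6–request 5, server 7–request 7, server 8–request 6).
By König's theorem the minimum vertex cover has the same size. One such cover is {server 1, server 6, server 7, server 8, request 1, request 4}.

6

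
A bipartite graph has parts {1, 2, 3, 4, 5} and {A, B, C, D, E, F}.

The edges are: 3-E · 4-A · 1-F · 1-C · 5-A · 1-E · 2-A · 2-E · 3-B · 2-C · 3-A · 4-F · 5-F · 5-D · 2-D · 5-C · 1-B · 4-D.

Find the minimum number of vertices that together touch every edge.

5

A maximum matching has 5 edges (e.g. 1–E, 2–C, 3–B, 4–D, 5–F).
By König's theorem the minimum vertex cover has the same size. One such cover is {1, 2, 3, 4, 5}.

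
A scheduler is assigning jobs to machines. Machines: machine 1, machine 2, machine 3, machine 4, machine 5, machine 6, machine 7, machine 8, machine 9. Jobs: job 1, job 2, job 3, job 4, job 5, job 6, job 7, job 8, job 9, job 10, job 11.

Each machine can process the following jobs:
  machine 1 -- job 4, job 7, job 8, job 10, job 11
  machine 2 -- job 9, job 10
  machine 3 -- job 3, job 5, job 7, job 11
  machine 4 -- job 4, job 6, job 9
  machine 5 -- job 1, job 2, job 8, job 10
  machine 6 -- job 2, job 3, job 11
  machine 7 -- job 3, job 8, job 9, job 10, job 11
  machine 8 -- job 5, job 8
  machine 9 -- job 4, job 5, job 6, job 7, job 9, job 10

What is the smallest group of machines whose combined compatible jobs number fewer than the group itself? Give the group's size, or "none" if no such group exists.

A matching saturating every machine exists, for instance machine 1→job 7, machine 2→job 10, machine 3→job 3, machine 4→job 6, machine 5→job 1, machine 6→job 2, machine 7→job 11, machine 8→job 5, machine 9→job 9.
By Hall's marriage theorem, this means |N(S)| ≥ |S| for every subset S, so no violating subset exists.

none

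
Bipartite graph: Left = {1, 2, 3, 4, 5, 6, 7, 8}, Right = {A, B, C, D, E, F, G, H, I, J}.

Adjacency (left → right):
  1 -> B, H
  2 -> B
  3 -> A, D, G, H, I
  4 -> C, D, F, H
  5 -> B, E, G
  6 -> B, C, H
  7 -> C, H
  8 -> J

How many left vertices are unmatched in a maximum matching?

1

A valid assignment of size 7: 1-H, 2-B, 3-G, 4-F, 5-E, 6-C, 8-J.
The set {1, 2, 6, 7} has only 3 neighbours ({B, C, H}), so by Hall's theorem at most 7 of the 8 left vertices can be matched.
That matches 7 of the 8, leaving 1 unmatched; no matching can do better.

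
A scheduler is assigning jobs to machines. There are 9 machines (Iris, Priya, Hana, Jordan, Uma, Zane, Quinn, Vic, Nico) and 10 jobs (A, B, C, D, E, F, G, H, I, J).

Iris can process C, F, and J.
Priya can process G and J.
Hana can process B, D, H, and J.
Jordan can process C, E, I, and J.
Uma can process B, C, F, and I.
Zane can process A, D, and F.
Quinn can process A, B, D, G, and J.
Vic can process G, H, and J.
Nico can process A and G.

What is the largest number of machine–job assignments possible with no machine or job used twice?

One maximum matching: Iris-C, Priya-J, Hana-B, Jordan-E, Uma-F, Zane-D, Quinn-A, Vic-H, Nico-G.
All 9 machines are matched, so no larger matching exists.

9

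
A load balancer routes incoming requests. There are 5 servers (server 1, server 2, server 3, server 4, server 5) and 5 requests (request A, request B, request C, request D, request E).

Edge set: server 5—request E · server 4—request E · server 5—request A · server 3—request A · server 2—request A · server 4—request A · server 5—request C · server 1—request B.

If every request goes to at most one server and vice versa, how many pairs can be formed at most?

4

For example, pair server 1–request B, server 2–request A, server 4–request E, server 5–request C.
The set {server 2, server 3} has only 1 neighbour ({request A}), so by Hall's theorem at most 4 of the 5 servers can be matched.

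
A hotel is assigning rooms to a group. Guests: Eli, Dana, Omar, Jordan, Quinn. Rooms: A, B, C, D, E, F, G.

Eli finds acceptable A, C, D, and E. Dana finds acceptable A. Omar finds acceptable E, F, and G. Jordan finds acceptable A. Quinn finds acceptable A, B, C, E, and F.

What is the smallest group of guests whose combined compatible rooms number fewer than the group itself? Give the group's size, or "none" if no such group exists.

2

Take S = {Dana, Jordan}. Its neighbourhood is {A}, so |N(S)| = 1 < |S| = 2.
No single vertex violates Hall's condition since each has at least one neighbour, so 2 is the minimum.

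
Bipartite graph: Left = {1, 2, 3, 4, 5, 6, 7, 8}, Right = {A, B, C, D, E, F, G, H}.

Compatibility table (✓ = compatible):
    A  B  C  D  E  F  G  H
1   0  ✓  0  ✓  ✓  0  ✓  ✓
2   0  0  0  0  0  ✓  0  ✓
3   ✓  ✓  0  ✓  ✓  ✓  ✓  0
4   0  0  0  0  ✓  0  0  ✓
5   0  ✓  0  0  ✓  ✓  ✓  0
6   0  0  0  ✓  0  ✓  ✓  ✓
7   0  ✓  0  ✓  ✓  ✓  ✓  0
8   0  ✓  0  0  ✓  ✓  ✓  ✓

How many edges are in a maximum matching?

For example, pair 1-E, 2-F, 3-A, 4-H, 5-B, 6-D, 7-G.
The set {1, 2, 4, 5, 6, 7, 8} has only 6 neighbours ({B, D, E, F, G, H}), so by Hall's theorem at most 7 of the 8 left vertices can be matched.

7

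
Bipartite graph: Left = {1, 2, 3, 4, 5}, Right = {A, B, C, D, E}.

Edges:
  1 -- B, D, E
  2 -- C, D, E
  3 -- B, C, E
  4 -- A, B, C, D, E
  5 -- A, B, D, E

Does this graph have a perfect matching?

For example, pair 1→D, 2→C, 3→E, 4→A, 5→B.
Every left vertex is matched, so this is a perfect matching.

Yes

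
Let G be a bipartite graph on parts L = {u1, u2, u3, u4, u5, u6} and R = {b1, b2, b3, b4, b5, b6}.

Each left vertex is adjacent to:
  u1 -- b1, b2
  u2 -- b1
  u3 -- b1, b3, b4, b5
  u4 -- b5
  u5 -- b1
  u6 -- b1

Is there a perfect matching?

The set {u2, u5, u6} has only 1 neighbour ({b1}), so by Hall's theorem at most 4 of the 6 left vertices can be matched.
Hence no matching covers every left vertex.

No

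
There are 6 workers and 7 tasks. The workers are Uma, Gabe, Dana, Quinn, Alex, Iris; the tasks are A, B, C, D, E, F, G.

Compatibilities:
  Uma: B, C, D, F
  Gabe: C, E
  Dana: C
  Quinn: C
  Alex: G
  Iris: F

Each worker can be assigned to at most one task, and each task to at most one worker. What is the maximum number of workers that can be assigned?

5

For example, pair Uma→B, Gabe→E, Dana→C, Alex→G, Iris→F.
The set {Dana, Quinn} has only 1 neighbour ({C}), so by Hall's theorem at most 5 of the 6 workers can be matched.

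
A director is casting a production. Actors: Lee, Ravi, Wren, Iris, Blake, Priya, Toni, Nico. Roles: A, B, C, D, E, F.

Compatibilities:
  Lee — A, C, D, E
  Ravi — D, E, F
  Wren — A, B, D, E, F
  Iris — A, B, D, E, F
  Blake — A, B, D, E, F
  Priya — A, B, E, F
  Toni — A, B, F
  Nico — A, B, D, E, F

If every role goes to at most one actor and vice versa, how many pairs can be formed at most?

A valid assignment of size 6: Lee–C, Ravi–D, Wren–A, Iris–F, Blake–E, Priya–B.
The set {Ravi, Wren, Iris, Blake, Priya, Toni, Nico} has only 5 neighbours ({A, B, D, E, F}), so by Hall's theorem at most 6 of the 8 actors can be matched.

6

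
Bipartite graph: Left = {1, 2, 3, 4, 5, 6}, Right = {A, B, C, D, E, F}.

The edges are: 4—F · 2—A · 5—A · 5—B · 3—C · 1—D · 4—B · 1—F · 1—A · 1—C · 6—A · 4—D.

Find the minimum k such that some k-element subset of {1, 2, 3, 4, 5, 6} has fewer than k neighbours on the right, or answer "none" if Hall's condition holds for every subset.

2

Take S = {2, 6}. Its neighbourhood is {A}, so |N(S)| = 1 < |S| = 2.
No single vertex violates Hall's condition since each has at least one neighbour, so 2 is the minimum.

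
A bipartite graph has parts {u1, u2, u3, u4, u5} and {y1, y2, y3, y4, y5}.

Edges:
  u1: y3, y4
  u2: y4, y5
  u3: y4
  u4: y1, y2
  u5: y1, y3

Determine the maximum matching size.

5

One maximum matching: u1-y3, u2-y5, u3-y4, u4-y2, u5-y1.
All 5 left vertices are matched, so no larger matching exists.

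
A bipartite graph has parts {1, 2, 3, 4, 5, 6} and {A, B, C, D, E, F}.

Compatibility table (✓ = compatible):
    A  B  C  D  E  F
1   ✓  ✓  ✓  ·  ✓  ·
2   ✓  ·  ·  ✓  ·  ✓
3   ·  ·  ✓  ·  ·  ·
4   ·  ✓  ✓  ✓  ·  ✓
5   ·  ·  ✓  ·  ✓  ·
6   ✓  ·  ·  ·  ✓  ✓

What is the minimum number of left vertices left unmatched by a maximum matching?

One maximum matching: 1-A, 2-D, 3-C, 4-B, 5-E, 6-F.
This saturates every left vertex, so 6 is the maximum.
That matches 6 of the 6, leaving 0 unmatched; no matching can do better.

0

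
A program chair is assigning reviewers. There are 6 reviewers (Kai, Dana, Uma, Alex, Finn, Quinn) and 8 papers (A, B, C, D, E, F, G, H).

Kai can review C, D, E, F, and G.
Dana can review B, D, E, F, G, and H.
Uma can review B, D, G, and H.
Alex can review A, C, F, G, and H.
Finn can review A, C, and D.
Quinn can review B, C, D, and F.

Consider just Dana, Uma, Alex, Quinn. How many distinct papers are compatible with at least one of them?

8

The union of neighbours of {Dana, Uma, Alex, Quinn} is {A, B, C, D, E, F, G, H}, which has 8 elements.
Since |N(S)| = 8 ≥ |S| = 4, Hall's condition holds for this subset.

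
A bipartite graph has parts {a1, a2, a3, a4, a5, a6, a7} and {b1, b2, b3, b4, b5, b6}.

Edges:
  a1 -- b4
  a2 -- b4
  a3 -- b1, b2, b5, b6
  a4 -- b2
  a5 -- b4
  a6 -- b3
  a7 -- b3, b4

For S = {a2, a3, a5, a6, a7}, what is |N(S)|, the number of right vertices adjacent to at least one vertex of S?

6

The union of neighbours of {a2, a3, a5, a6, a7} is {b1, b2, b3, b4, b5, b6}, which has 6 elements.
Since |N(S)| = 6 ≥ |S| = 5, Hall's condition holds for this subset.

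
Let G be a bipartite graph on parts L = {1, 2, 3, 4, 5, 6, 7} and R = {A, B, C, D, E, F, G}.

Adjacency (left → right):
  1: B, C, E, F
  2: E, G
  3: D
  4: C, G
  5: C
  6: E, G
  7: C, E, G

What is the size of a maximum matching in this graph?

5

A valid assignment of size 5: 1-B, 2-E, 3-D, 4-G, 5-C.
The set {2, 4, 5, 6, 7} has only 3 neighbours ({C, E, G}), so by Hall's theorem at most 5 of the 7 left vertices can be matched.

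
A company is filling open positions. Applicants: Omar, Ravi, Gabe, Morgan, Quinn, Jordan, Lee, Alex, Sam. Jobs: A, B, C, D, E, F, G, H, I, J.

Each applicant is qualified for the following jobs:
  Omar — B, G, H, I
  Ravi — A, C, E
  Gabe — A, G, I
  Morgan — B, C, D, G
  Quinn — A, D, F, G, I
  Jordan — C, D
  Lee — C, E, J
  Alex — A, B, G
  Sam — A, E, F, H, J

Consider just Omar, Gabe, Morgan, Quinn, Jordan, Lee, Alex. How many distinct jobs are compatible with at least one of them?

10

The union of neighbours of {Omar, Gabe, Morgan, Quinn, Jordan, Lee, Alex} is {A, B, C, D, E, F, G, H, I, J}, which has 10 elements.
Since |N(S)| = 10 ≥ |S| = 7, Hall's condition holds for this subset.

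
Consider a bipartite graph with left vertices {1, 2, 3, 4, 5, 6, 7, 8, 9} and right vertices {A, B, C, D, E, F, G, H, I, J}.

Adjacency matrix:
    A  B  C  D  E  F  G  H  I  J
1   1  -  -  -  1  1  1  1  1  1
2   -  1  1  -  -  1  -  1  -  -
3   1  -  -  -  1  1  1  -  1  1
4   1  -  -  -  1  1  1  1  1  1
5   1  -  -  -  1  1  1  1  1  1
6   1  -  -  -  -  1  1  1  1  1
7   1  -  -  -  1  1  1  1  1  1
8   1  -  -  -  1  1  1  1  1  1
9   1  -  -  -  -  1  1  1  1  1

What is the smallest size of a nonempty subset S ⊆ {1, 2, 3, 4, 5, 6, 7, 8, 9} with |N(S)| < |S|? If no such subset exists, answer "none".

Take S = {1, 3, 4, 5, 6, 7, 8, 9}. Its neighbourhood is {A, E, F, G, H, I, J}, so |N(S)| = 7 < |S| = 8.
Every subset of size less than 8 has at least as many neighbours as members, so 8 is the minimum.

8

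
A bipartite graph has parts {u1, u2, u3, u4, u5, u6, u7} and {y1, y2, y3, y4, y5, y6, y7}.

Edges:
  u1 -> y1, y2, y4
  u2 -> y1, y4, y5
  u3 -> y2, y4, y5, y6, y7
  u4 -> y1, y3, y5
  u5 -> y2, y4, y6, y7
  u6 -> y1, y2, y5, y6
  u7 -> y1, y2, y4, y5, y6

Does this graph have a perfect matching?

Yes

A valid assignment of size 7: u1–y1, u2–y4, u3–y7, u4–y3, u5–y2, u6–y5, u7–y6.
Every left vertex is matched, so this is a perfect matching.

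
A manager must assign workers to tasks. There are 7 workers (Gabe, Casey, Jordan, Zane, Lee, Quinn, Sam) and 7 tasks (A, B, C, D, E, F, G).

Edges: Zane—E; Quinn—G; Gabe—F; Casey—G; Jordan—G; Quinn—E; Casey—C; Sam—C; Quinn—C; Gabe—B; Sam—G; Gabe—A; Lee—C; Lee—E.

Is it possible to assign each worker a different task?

The set {Casey, Jordan, Zane, Lee, Quinn, Sam} has only 3 neighbours ({C, E, G}), so by Hall's theorem at most 4 of the 7 workers can be matched.
Hence no matching covers every worker.

No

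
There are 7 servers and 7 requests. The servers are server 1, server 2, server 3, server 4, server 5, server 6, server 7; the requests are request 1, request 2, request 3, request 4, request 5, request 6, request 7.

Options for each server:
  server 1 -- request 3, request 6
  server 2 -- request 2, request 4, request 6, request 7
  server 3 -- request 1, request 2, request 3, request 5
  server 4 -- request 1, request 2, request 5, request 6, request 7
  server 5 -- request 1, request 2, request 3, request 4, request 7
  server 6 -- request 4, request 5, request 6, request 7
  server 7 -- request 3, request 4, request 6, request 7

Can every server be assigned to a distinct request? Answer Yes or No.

A valid assignment of size 7: server 1-request 6, server 2-request 4, server 3-request 3, server 4-request 1, server 5-request 2, server 6-request 5, server 7-request 7.
All 7 servers are covered.

Yes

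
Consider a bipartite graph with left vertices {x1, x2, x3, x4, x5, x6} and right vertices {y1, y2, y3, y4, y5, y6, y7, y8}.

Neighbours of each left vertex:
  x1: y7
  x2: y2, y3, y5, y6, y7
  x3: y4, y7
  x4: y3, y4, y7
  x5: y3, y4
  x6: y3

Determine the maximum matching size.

One maximum matching: x1–y7, x2–y6, x3–y4, x4–y3.
The set {x1, x3, x4, x5, x6} has only 3 neighbours ({y3, y4, y7}), so by Hall's theorem at most 4 of the 6 left vertices can be matched.

4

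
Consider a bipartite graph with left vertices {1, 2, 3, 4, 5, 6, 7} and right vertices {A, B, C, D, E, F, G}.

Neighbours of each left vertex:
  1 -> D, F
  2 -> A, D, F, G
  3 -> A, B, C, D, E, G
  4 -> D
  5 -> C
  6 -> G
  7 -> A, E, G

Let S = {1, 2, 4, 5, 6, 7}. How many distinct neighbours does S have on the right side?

6

The union of neighbours of {1, 2, 4, 5, 6, 7} is {A, C, D, E, F, G}, which has 6 elements.
Since |N(S)| = 6 ≥ |S| = 6, Hall's condition holds for this subset.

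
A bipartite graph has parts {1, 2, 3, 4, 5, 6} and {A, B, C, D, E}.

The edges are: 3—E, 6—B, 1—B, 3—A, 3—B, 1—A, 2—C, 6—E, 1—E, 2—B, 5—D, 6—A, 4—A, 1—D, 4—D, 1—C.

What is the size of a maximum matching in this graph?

One maximum matching: 1-E, 2-C, 3-B, 4-A, 5-D.
The set {1, 2, 3, 4, 5, 6} has only 5 neighbours ({A, B, C, D, E}), so by Hall's theorem at most 5 of the 6 left vertices can be matched.

5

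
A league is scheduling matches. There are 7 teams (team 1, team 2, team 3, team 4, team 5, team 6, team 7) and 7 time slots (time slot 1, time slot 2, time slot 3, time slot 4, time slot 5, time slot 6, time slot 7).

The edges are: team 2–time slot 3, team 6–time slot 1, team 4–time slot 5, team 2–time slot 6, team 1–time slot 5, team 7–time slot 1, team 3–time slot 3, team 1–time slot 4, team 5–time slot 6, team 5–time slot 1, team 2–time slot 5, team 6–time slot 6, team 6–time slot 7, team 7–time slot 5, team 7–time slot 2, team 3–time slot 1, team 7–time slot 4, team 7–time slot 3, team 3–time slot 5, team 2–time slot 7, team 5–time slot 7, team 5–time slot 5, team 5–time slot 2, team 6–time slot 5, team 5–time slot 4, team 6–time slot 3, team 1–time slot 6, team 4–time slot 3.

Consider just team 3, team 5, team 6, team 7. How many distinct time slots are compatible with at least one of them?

The union of neighbours of {team 3, team 5, team 6, team 7} is {time slot 1, time slot 2, time slot 3, time slot 4, time slot 5, time slot 6, time slot 7}, which has 7 elements.
Since |N(S)| = 7 ≥ |S| = 4, Hall's condition holds for this subset.

7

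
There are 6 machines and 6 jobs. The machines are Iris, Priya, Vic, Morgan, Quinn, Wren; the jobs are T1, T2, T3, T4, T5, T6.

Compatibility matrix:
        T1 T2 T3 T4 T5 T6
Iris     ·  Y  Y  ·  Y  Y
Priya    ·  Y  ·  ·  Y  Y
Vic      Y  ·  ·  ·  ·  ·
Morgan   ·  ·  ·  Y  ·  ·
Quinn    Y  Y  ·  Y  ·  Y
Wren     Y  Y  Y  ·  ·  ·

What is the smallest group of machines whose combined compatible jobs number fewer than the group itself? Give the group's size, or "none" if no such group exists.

A matching saturating every machine exists, for instance Iris→T3, Priya→T5, Vic→T1, Morgan→T4, Quinn→T6, Wren→T2.
By Hall's marriage theorem, this means |N(S)| ≥ |S| for every subset S, so no violating subset exists.

none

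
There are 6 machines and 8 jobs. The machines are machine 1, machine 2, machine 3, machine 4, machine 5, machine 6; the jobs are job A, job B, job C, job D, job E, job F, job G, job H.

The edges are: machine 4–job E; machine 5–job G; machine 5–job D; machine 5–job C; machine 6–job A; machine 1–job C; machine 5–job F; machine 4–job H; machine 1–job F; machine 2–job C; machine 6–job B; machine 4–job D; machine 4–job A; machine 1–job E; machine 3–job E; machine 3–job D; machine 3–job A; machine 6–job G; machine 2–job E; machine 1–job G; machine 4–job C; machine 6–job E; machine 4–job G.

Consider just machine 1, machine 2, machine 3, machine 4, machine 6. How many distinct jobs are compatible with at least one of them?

The union of neighbours of {machine 1, machine 2, machine 3, machine 4, machine 6} is {job A, job B, job C, job D, job E, job F, job G, job H}, which has 8 elements.
Since |N(S)| = 8 ≥ |S| = 5, Hall's condition holds for this subset.

8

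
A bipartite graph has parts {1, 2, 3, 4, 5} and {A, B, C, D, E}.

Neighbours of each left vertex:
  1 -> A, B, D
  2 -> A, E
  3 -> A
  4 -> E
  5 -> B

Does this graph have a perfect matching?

No

The set {2, 3, 4} has only 2 neighbours ({A, E}), so by Hall's theorem at most 4 of the 5 left vertices can be matched.
Hence no matching covers every left vertex.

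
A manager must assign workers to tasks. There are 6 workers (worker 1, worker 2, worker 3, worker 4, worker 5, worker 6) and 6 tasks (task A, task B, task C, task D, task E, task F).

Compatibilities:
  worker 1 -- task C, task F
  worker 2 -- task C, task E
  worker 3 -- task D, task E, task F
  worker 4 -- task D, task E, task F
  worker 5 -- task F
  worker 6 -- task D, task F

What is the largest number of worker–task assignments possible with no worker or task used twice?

4

A valid assignment of size 4: worker 1-task F, worker 2-task C, worker 3-task D, worker 4-task E.
The set {worker 1, worker 2, worker 3, worker 4, worker 5, worker 6} has only 4 neighbours ({task C, task D, task E, task F}), so by Hall's theorem at most 4 of the 6 workers can be matched.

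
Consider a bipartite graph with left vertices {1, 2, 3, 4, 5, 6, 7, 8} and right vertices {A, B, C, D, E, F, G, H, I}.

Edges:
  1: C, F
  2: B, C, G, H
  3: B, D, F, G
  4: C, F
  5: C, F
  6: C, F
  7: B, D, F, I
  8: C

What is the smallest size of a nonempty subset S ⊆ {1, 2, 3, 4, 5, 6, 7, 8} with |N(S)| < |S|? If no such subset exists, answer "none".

Take S = {1, 4, 5}. Its neighbourhood is {C, F}, so |N(S)| = 2 < |S| = 3.
Every subset of size less than 3 has at least as many neighbours as members, so 3 is the minimum.

3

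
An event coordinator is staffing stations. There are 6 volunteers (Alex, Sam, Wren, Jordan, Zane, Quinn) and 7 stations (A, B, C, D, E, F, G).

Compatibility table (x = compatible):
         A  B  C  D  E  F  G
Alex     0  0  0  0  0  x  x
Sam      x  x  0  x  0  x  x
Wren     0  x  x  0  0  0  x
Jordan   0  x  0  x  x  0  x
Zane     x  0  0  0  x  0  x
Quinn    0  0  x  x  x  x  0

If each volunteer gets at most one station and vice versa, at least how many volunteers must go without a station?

For example, pair Alex-F, Sam-A, Wren-C, Jordan-B, Zane-G, Quinn-E.
All 6 volunteers are matched, so no larger matching exists.
That matches 6 of the 6, leaving 0 unmatched; no matching can do better.

0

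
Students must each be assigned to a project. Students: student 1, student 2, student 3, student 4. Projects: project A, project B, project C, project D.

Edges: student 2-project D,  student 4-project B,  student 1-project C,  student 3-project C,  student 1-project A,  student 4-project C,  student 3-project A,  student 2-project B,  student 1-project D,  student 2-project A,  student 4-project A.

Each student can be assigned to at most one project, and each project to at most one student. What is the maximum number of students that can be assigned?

For example, pair student 1-project D, student 2-project B, student 3-project A, student 4-project C.
All 4 students are matched, so no larger matching exists.

4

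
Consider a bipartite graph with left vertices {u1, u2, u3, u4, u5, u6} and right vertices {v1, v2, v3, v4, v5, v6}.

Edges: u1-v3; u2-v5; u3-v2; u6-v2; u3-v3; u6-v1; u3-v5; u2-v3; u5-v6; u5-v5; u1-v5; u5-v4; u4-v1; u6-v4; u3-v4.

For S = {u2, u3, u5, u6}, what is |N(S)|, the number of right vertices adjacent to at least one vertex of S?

6

The union of neighbours of {u2, u3, u5, u6} is {v1, v2, v3, v4, v5, v6}, which has 6 elements.
Since |N(S)| = 6 ≥ |S| = 4, Hall's condition holds for this subset.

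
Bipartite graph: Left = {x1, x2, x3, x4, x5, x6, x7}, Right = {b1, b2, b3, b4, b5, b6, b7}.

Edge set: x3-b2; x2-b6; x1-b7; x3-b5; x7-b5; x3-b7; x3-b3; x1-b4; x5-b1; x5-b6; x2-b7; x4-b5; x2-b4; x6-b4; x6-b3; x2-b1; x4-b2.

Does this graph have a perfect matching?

Yes

For example, pair x1-b4, x2-b6, x3-b7, x4-b2, x5-b1, x6-b3, x7-b5.
Every left vertex is matched, so this is a perfect matching.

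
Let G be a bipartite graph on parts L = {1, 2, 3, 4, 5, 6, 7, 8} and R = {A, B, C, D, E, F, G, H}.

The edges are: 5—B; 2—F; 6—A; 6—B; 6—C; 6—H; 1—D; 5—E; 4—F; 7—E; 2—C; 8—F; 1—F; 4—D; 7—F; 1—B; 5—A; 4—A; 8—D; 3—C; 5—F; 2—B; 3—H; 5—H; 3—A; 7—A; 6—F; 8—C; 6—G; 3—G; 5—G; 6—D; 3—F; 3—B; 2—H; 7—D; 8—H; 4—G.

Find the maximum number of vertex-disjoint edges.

A valid assignment of size 8: 1-B, 2-C, 3-H, 4-D, 5-A, 6-G, 7-E, 8-F.
All 8 left vertices are matched, so no larger matching exists.

8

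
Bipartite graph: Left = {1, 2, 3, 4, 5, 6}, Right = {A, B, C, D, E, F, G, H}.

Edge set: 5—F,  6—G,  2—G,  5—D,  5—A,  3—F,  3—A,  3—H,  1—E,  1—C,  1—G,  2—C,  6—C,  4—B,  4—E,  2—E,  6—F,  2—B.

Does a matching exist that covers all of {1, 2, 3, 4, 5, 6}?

For example, pair 1–C, 2–E, 3–H, 4–B, 5–D, 6–F.
Every left vertex is matched, so this matching saturates all of them.

Yes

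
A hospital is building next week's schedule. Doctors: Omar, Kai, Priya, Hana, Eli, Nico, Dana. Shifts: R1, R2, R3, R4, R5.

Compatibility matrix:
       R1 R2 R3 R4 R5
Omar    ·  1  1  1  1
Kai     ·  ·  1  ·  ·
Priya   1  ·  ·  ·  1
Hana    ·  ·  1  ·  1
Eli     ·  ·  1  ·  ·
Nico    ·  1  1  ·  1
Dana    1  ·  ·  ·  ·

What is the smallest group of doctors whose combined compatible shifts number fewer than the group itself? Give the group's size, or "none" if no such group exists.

2

Take S = {Kai, Eli}. Its neighbourhood is {R3}, so |N(S)| = 1 < |S| = 2.
No single vertex violates Hall's condition since each has at least one neighbour, so 2 is the minimum.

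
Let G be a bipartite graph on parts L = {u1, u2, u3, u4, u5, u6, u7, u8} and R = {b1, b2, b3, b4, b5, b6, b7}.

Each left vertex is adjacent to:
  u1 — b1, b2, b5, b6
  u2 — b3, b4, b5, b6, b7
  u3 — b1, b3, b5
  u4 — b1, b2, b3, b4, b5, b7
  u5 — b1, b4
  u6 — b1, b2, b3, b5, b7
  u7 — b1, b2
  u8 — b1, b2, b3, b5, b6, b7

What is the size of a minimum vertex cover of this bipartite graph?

A maximum matching has 7 edges (e.g. u1–b6, u2–b5, u3–b3, u4–b1, u5–b4, u6–b7, u7–b2).
By König's theorem the minimum vertex cover has the same size. One such cover is {b1, b2, b3, b4, b5, b6, b7}.

7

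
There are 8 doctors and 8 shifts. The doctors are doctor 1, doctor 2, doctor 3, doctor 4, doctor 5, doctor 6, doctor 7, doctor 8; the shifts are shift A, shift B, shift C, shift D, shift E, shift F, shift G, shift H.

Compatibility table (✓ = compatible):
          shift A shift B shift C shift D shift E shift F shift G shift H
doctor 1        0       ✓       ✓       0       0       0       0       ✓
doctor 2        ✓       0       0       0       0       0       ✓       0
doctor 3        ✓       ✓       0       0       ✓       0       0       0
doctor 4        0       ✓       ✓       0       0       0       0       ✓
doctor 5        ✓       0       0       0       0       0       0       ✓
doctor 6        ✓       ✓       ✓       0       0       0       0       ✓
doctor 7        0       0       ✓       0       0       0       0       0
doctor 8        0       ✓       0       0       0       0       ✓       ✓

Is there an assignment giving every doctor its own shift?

The set {doctor 1, doctor 2, doctor 4, doctor 5, doctor 6, doctor 7, doctor 8} has only 5 neighbours ({shift A, shift B, shift C, shift G, shift H}), so by Hall's theorem at most 6 of the 8 doctors can be matched.
Hence no matching covers every doctor.

No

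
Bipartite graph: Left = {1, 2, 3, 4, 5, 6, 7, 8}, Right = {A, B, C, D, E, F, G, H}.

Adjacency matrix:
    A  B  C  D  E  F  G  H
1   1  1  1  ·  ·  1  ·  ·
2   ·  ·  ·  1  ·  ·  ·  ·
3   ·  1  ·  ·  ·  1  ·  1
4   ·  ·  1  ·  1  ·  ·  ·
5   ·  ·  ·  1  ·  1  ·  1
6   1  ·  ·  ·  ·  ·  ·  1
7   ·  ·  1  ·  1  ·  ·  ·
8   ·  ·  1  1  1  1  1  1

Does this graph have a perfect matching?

Yes

One maximum matching: 1-B, 2-D, 3-F, 4-C, 5-H, 6-A, 7-E, 8-G.
All 8 left vertices are covered.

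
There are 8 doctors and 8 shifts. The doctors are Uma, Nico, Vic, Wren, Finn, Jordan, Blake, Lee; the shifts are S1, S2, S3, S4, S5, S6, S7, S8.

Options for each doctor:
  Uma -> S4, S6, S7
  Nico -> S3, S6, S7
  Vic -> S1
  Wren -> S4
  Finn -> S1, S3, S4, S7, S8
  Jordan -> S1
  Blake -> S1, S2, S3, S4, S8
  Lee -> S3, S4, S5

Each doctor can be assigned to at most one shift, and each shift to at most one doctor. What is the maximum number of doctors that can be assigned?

7

A valid assignment of size 7: Uma→S7, Nico→S6, Vic→S1, Wren→S4, Finn→S8, Blake→S2, Lee→S3.
The set {Vic, Jordan} has only 1 neighbour ({S1}), so by Hall's theorem at most 7 of the 8 doctors can be matched.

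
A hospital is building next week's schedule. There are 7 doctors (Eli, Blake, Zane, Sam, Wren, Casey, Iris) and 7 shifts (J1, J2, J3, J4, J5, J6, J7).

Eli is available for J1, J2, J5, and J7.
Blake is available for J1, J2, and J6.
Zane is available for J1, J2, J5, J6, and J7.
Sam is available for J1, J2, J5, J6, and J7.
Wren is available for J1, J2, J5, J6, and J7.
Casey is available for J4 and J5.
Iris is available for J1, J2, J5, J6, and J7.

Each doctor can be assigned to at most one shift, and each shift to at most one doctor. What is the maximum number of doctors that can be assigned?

6

One maximum matching: Eli–J5, Blake–J1, Zane–J7, Sam–J2, Wren–J6, Casey–J4.
The set {Eli, Blake, Zane, Sam, Wren, Iris} has only 5 neighbours ({J1, J2, J5, J6, J7}), so by Hall's theorem at most 6 of the 7 doctors can be matched.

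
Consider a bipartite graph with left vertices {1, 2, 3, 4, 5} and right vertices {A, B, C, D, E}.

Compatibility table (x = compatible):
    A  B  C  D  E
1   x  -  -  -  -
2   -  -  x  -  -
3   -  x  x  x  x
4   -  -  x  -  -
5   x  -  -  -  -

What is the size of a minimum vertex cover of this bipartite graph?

3

A maximum matching has 3 edges (e.g. 1–A, 2–C, 3–B).
By König's theorem the minimum vertex cover has the same size. One such cover is {3, A, C}.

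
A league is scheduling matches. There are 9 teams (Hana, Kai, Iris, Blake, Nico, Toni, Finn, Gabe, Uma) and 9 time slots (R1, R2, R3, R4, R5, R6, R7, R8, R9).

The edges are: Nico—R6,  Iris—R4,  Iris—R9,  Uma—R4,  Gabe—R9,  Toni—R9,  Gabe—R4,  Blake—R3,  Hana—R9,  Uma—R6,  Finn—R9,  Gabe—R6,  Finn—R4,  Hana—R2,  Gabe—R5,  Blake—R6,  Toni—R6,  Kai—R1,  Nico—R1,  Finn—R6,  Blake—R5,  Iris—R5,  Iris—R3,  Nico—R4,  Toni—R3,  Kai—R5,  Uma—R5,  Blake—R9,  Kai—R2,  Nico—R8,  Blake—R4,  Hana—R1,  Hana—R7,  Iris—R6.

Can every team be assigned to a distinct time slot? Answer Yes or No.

No

The set {Iris, Blake, Toni, Finn, Gabe, Uma} has only 5 neighbours ({R3, R4, R5, R6, R9}), so by Hall's theorem at most 8 of the 9 teams can be matched.
Hence no matching covers every team.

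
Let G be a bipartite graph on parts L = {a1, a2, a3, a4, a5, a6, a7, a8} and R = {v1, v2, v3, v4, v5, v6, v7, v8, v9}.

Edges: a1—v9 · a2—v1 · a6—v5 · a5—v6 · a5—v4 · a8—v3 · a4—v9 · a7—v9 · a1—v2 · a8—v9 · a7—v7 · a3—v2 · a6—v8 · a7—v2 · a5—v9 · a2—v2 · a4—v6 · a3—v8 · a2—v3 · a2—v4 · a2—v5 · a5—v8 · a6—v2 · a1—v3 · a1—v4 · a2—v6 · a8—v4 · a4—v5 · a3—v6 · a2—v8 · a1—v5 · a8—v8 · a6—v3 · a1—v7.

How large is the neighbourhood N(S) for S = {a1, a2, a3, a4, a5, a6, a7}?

9

The union of neighbours of {a1, a2, a3, a4, a5, a6, a7} is {v1, v2, v3, v4, v5, v6, v7, v8, v9}, which has 9 elements.
Since |N(S)| = 9 ≥ |S| = 7, Hall's condition holds for this subset.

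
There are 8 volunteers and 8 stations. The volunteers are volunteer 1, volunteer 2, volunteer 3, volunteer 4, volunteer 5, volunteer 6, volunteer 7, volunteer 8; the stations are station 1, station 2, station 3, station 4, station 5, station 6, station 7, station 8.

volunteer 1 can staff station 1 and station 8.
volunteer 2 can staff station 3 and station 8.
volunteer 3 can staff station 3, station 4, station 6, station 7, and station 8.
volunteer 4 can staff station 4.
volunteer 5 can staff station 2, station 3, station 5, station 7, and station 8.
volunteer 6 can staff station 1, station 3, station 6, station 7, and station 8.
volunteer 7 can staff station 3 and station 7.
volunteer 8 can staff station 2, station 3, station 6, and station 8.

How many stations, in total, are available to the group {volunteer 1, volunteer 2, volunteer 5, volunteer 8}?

7

The union of neighbours of {volunteer 1, volunteer 2, volunteer 5, volunteer 8} is {station 1, station 2, station 3, station 5, station 6, station 7, station 8}, which has 7 elements.
Since |N(S)| = 7 ≥ |S| = 4, Hall's condition holds for this subset.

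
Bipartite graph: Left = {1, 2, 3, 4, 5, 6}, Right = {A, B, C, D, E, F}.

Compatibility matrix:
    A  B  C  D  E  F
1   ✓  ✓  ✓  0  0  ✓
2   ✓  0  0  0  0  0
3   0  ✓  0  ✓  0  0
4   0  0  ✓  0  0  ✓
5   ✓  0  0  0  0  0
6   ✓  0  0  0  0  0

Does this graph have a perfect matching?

The set {2, 5, 6} has only 1 neighbour ({A}), so by Hall's theorem at most 4 of the 6 left vertices can be matched.
Hence no matching covers every left vertex.

No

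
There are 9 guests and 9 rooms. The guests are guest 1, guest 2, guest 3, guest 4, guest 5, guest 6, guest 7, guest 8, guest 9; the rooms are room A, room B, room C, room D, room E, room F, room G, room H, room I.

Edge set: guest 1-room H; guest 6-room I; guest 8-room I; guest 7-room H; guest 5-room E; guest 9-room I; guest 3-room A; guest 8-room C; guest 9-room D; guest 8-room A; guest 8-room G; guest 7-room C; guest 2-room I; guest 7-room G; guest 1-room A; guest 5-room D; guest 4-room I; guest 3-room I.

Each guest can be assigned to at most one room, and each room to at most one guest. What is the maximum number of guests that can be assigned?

7

For example, pair guest 1-room H, guest 2-room I, guest 3-room A, guest 5-room E, guest 7-room C, guest 8-room G, guest 9-room D.
The set {guest 2, guest 4, guest 6} has only 1 neighbour ({room I}), so by Hall's theorem at most 7 of the 9 guests can be matched.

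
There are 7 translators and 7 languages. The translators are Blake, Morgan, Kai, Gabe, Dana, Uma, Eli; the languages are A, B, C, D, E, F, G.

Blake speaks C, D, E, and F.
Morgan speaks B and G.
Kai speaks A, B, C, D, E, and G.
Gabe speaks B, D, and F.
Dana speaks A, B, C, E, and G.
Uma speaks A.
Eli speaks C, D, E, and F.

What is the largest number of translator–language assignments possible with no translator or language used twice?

7

A valid assignment of size 7: Blake→C, Morgan→B, Kai→D, Gabe→F, Dana→G, Uma→A, Eli→E.
This saturates every translator, so 7 is the maximum.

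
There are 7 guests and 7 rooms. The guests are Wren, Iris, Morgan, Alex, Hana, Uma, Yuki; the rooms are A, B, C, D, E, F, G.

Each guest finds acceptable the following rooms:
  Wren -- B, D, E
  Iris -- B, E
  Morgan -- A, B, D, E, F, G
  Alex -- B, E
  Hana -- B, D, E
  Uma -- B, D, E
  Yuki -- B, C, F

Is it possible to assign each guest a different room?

No

The set {Wren, Iris, Alex, Hana, Uma} has only 3 neighbours ({B, D, E}), so by Hall's theorem at most 5 of the 7 guests can be matched.
Hence no matching covers every guest.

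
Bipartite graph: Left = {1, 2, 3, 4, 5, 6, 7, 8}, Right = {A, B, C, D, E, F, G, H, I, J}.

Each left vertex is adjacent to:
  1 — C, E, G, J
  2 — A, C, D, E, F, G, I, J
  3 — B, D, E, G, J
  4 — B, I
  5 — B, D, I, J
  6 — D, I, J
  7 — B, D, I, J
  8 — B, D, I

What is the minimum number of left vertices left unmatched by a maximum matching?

One maximum matching: 1-E, 2-A, 3-G, 4-I, 5-J, 6-D, 7-B.
The set {4, 5, 6, 7, 8} has only 4 neighbours ({B, D, I, J}), so by Hall's theorem at most 7 of the 8 left vertices can be matched.
That matches 7 of the 8, leaving 1 unmatched; no matching can do better.

1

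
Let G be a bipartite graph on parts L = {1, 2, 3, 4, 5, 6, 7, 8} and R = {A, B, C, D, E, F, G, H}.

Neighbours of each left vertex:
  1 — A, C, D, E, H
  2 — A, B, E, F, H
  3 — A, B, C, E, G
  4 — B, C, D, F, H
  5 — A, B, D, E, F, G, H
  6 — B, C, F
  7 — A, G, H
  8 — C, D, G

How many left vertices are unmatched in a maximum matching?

0

A valid assignment of size 8: 1–D, 2–F, 3–E, 4–B, 5–A, 6–C, 7–H, 8–G.
This saturates every left vertex, so 8 is the maximum.
That matches 8 of the 8, leaving 0 unmatched; no matching can do better.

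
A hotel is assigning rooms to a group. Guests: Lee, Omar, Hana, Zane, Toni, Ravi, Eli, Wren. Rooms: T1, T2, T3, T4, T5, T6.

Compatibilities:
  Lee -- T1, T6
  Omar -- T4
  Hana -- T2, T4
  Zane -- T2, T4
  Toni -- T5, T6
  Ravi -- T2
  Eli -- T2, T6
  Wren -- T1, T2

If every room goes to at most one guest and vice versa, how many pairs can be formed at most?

One maximum matching: Lee-T1, Omar-T4, Hana-T2, Toni-T5, Eli-T6.
The set {Lee, Omar, Hana, Zane, Ravi, Eli, Wren} has only 4 neighbours ({T1, T2, T4, T6}), so by Hall's theorem at most 5 of the 8 guests can be matched.

5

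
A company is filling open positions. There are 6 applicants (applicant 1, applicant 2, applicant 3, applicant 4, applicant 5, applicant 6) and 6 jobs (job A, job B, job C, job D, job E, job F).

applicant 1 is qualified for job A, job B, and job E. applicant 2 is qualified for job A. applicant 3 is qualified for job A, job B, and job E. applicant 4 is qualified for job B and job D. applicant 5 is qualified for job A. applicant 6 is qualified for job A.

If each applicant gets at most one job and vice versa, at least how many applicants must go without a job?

A valid assignment of size 4: applicant 1–job B, applicant 2–job A, applicant 3–job E, applicant 4–job D.
The set {applicant 2, applicant 5, applicant 6} has only 1 neighbour ({job A}), so by Hall's theorem at most 4 of the 6 applicants can be matched.
That matches 4 of the 6, leaving 2 unmatched; no matching can do better.

2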